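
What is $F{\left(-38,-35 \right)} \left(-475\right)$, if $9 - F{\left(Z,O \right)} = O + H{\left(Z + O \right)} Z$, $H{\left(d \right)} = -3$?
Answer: $33250$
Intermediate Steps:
$F{\left(Z,O \right)} = 9 - O + 3 Z$ ($F{\left(Z,O \right)} = 9 - \left(O - 3 Z\right) = 9 - O + 3 Z$)
$F{\left(-38,-35 \right)} \left(-475\right) = \left(9 - -35 + 3 \left(-38\right)\right) \left(-475\right) = \left(9 + 35 - 114\right) \left(-475\right) = \left(-70\right) \left(-475\right) = 33250$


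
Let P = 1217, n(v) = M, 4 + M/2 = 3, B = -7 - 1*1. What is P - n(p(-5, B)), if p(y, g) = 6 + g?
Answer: 1219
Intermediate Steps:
B = -8 (B = -7 - 1 = -8)
M = -2 (M = -8 + 2*3 = -8 + 6 = -2)
n(v) = -2
P - n(p(-5, B)) = 1217 - 1*(-2) = 1217 + 2 = 1219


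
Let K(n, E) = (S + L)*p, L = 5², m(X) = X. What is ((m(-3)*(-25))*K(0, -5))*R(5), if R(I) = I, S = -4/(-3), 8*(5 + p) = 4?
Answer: -88875/2 ≈ -44438.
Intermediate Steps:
p = -9/2 (p = -5 + (⅛)*4 = -5 + ½ = -9/2 ≈ -4.5000)
S = 4/3 (S = -4*(-⅓) = 4/3 ≈ 1.3333)
L = 25
K(n, E) = -237/2 (K(n, E) = (4/3 + 25)*(-9/2) = (79/3)*(-9/2) = -237/2)
((m(-3)*(-25))*K(0, -5))*R(5) = (-3*(-25)*(-237/2))*5 = (75*(-237/2))*5 = -17775/2*5 = -88875/2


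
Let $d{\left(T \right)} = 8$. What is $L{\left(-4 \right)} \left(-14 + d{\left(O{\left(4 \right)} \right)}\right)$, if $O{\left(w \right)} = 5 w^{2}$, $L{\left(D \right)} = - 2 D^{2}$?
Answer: $192$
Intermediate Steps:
$L{\left(-4 \right)} \left(-14 + d{\left(O{\left(4 \right)} \right)}\right) = - 2 \left(-4\right)^{2} \left(-14 + 8\right) = \left(-2\right) 16 \left(-6\right) = \left(-32\right) \left(-6\right) = 192$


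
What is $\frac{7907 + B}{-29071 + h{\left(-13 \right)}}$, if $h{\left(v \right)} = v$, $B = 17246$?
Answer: $- \frac{25153}{29084} \approx -0.86484$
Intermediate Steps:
$\frac{7907 + B}{-29071 + h{\left(-13 \right)}} = \frac{7907 + 17246}{-29071 - 13} = \frac{25153}{-29084} = 25153 \left(- \frac{1}{29084}\right) = - \frac{25153}{29084}$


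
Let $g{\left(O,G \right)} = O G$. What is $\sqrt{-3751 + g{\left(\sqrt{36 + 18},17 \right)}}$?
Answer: $\sqrt{-3751 + 51 \sqrt{6}} \approx 60.217 i$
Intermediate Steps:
$g{\left(O,G \right)} = G O$
$\sqrt{-3751 + g{\left(\sqrt{36 + 18},17 \right)}} = \sqrt{-3751 + 17 \sqrt{36 + 18}} = \sqrt{-3751 + 17 \sqrt{54}} = \sqrt{-3751 + 17 \cdot 3 \sqrt{6}} = \sqrt{-3751 + 51 \sqrt{6}}$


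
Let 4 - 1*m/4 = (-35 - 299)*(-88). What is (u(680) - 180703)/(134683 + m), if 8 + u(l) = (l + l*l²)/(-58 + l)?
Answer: 101015219/5327741 ≈ 18.960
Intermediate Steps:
m = -117552 (m = 16 - 4*(-35 - 299)*(-88) = 16 - (-1336)*(-88) = 16 - 4*29392 = 16 - 117568 = -117552)
u(l) = -8 + (l + l³)/(-58 + l) (u(l) = -8 + (l + l*l²)/(-58 + l) = -8 + (l + l³)/(-58 + l))
(u(680) - 180703)/(134683 + m) = ((464 + 680³ - 7*680)/(-58 + 680) - 180703)/(134683 - 117552) = ((464 + 314432000 - 4760)/622 - 180703)/17131 = ((1/622)*314427704 - 180703)*(1/17131) = (157213852/311 - 180703)*(1/17131) = (101015219/311)*(1/17131) = 101015219/5327741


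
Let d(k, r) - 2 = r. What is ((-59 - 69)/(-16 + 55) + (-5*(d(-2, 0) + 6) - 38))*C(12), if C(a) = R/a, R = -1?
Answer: 1585/234 ≈ 6.7735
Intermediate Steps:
d(k, r) = 2 + r
C(a) = -1/a
((-59 - 69)/(-16 + 55) + (-5*(d(-2, 0) + 6) - 38))*C(12) = ((-59 - 69)/(-16 + 55) + (-5*((2 + 0) + 6) - 38))*(-1/12) = (-128/39 + (-5*(2 + 6) - 38))*(-1*1/12) = (-128*1/39 + (-5*8 - 38))*(-1/12) = (-128/39 + (-40 - 38))*(-1/12) = (-128/39 - 78)*(-1/12) = -3170/39*(-1/12) = 1585/234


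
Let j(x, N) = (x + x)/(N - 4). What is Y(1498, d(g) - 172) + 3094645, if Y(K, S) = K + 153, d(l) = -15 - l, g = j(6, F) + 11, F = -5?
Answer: 3096296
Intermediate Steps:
j(x, N) = 2*x/(-4 + N) (j(x, N) = (2*x)/(-4 + N) = 2*x/(-4 + N))
g = 29/3 (g = 2*6/(-4 - 5) + 11 = 2*6/(-9) + 11 = 2*6*(-1/9) + 11 = -4/3 + 11 = 29/3 ≈ 9.6667)
Y(K, S) = 153 + K
Y(1498, d(g) - 172) + 3094645 = (153 + 1498) + 3094645 = 1651 + 3094645 = 3096296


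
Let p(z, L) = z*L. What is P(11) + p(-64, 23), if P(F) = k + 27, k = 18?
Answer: -1427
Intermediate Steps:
p(z, L) = L*z
P(F) = 45 (P(F) = 18 + 27 = 45)
P(11) + p(-64, 23) = 45 + 23*(-64) = 45 - 1472 = -1427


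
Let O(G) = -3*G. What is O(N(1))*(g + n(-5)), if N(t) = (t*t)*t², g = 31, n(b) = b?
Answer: -78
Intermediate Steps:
N(t) = t⁴ (N(t) = t²*t² = t⁴)
O(N(1))*(g + n(-5)) = (-3*1⁴)*(31 - 5) = -3*1*26 = -3*26 = -78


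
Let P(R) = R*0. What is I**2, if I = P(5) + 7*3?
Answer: 441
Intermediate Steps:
P(R) = 0
I = 21 (I = 0 + 7*3 = 0 + 21 = 21)
I**2 = 21**2 = 441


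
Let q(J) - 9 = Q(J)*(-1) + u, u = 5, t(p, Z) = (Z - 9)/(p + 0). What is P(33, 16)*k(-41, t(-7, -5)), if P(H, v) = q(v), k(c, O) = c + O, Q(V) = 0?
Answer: -546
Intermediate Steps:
t(p, Z) = (-9 + Z)/p
q(J) = 14 (q(J) = 9 + (0*(-1) + 5) = 9 + (0 + 5) = 9 + 5 = 14)
k(c, O) = O + c
P(H, v) = 14
P(33, 16)*k(-41, t(-7, -5)) = 14*((-9 - 5)/(-7) - 41) = 14*(-⅐*(-14) - 41) = 14*(2 - 41) = 14*(-39) = -546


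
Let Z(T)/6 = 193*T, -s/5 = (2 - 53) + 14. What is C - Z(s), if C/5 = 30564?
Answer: -61410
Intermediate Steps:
C = 152820 (C = 5*30564 = 152820)
s = 185 (s = -5*((2 - 53) + 14) = -5*(-51 + 14) = -5*(-37) = 185)
Z(T) = 1158*T (Z(T) = 6*(193*T) = 1158*T)
C - Z(s) = 152820 - 1158*185 = 152820 - 1*214230 = 152820 - 214230 = -61410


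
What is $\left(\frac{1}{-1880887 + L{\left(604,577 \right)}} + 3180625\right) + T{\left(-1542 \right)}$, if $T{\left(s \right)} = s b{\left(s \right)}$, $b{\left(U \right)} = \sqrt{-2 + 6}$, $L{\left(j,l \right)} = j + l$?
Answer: $\frac{5972842882945}{1879706} \approx 3.1775 \cdot 10^{6}$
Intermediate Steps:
$b{\left(U \right)} = 2$ ($b{\left(U \right)} = \sqrt{4} = 2$)
$T{\left(s \right)} = 2 s$ ($T{\left(s \right)} = s 2 = 2 s$)
$\left(\frac{1}{-1880887 + L{\left(604,577 \right)}} + 3180625\right) + T{\left(-1542 \right)} = \left(\frac{1}{-1880887 + \left(604 + 577\right)} + 3180625\right) + 2 \left(-1542\right) = \left(\frac{1}{-1880887 + 1181} + 3180625\right) - 3084 = \left(\frac{1}{-1879706} + 3180625\right) - 3084 = \left(- \frac{1}{1879706} + 3180625\right) - 3084 = \frac{5978639896249}{1879706} - 3084 = \frac{5972842882945}{1879706}$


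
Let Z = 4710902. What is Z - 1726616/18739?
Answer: 88275865962/18739 ≈ 4.7108e+6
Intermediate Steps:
Z - 1726616/18739 = 4710902 - 1726616/18739 = 88275865962/18739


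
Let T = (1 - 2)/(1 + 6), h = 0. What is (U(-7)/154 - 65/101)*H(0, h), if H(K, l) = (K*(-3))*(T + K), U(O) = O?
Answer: 0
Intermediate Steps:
T = -1/7 ≈ -0.14286
H(K, l) = -3*K*(-1/7 + K) (H(K, l) = (K*(-3))*(-1/7 + K) = (-3*K)*(-1/7 + K) = -3*K*(-1/7 + K))
(U(-7)/154 - 65/101)*H(0, h) = (-7/154 - 65/101)*((3/7)*0*(1 - 7*0)) = (-7*1/154 - 65*1/101)*((3/7)*0*(1 + 0)) = (-1/22 - 65/101)*((3/7)*0*1) = -1531/2222*0 = 0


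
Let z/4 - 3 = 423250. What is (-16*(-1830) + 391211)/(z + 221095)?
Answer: 420491/1914107 ≈ 0.21968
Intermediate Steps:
z = 1693012 (z = 12 + 4*423250 = 12 + 1693000 = 1693012)
(-16*(-1830) + 391211)/(z + 221095) = (-16*(-1830) + 391211)/(1693012 + 221095) = (29280 + 391211)/1914107 = 420491*(1/1914107) = 420491/1914107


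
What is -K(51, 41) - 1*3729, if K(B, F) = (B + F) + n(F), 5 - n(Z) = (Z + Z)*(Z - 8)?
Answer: -1120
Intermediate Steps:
n(Z) = 5 - 2*Z*(-8 + Z) (n(Z) = 5 - (Z + Z)*(Z - 8) = 5 - 2*Z*(-8 + Z))
K(B, F) = 5 + B - 2*F**2 + 17*F (K(B, F) = (B + F) + (5 - 2*F**2 + 16*F) = 5 + B - 2*F**2 + 17*F)
-K(51, 41) - 1*3729 = -(5 + 51 - 2*41**2 + 17*41) - 1*3729 = -(5 + 51 - 2*1681 + 697) - 3729 = -(5 + 51 - 3362 + 697) - 3729 = -1*(-2609) - 3729 = 2609 - 3729 = -1120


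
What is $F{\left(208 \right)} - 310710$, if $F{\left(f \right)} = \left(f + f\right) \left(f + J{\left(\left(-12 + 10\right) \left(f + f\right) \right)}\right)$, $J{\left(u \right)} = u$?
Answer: $-570294$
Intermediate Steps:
$F{\left(f \right)} = - 6 f^{2}$ ($F{\left(f \right)} = \left(f + f\right) \left(f + \left(-12 + 10\right) \left(f + f\right)\right) = 2 f \left(f - 2 \cdot 2 f\right) = 2 f \left(f - 4 f\right) = 2 f \left(- 3 f\right) = - 6 f^{2}$)
$F{\left(208 \right)} - 310710 = - 6 \cdot 208^{2} - 310710 = \left(-6\right) 43264 - 310710 = -259584 - 310710 = -570294$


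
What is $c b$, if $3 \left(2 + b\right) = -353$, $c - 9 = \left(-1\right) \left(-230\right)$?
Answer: $- \frac{85801}{3} \approx -28600.0$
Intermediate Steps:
$c = 239$ ($c = 9 - -230 = 9 + 230 = 239$)
$b = - \frac{359}{3}$ ($b = -2 + \frac{1}{3} \left(-353\right) = -2 - \frac{353}{3} = - \frac{359}{3} \approx -119.67$)
$c b = 239 \left(- \frac{359}{3}\right) = - \frac{85801}{3}$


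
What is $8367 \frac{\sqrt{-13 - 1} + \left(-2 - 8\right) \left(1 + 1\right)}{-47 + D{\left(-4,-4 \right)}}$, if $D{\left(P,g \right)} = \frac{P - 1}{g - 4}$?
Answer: $\frac{1338720}{371} - \frac{66936 i \sqrt{14}}{371} \approx 3608.4 - 675.07 i$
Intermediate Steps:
$D{\left(P,g \right)} = \frac{-1 + P}{-4 + g}$
$8367 \frac{\sqrt{-13 - 1} + \left(-2 - 8\right) \left(1 + 1\right)}{-47 + D{\left(-4,-4 \right)}} = 8367 \frac{\sqrt{-13 - 1} + \left(-2 - 8\right) \left(1 + 1\right)}{-47 + \frac{-1 - 4}{-4 - 4}} = 8367 \frac{\sqrt{-14} - 20}{-47 + \frac{1}{-8} \left(-5\right)} = 8367 \frac{i \sqrt{14} - 20}{-47 - - \frac{5}{8}} = 8367 \frac{-20 + i \sqrt{14}}{-47 + \frac{5}{8}} = 8367 \frac{-20 + i \sqrt{14}}{- \frac{371}{8}} = 8367 \left(-20 + i \sqrt{14}\right) \left(- \frac{8}{371}\right) = 8367 \left(\frac{160}{371} - \frac{8 i \sqrt{14}}{371}\right) = \frac{1338720}{371} - \frac{66936 i \sqrt{14}}{371}$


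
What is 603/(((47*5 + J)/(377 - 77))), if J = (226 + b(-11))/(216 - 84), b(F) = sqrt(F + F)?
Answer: 373058492400/488156269 - 11939400*I*sqrt(22)/488156269 ≈ 764.22 - 0.11472*I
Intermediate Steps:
b(F) = sqrt(2)*sqrt(F) (b(F) = sqrt(2*F) = sqrt(2)*sqrt(F))
J = 113/66 + I*sqrt(22)/132 (J = (226 + sqrt(2)*sqrt(-11))/(216 - 84) = (226 + sqrt(2)*(I*sqrt(11)))/132 = (226 + I*sqrt(22))*(1/132) = 113/66 + I*sqrt(22)/132 ≈ 1.7121 + 0.035533*I)
603/(((47*5 + J)/(377 - 77))) = 603/(((47*5 + (113/66 + I*sqrt(22)/132))/(377 - 77))) = 603/(((235 + (113/66 + I*sqrt(22)/132))/300)) = 603/(((15623/66 + I*sqrt(22)/132)*(1/300))) = 603/(15623/19800 + I*sqrt(22)/39600)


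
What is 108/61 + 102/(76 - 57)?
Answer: 8274/1159 ≈ 7.1389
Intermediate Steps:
108/61 + 102/(76 - 57) = 108*(1/61) + 102/19 = 108/61 + 102*(1/19) = 108/61 + 102/19 = 8274/1159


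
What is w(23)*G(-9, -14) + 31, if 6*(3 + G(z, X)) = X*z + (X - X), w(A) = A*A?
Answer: 9553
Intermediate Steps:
w(A) = A**2
G(z, X) = -3 + X*z/6 (G(z, X) = -3 + (X*z + (X - X))/6 = -3 + (X*z + 0)/6 = -3 + (X*z)/6 = -3 + X*z/6)
w(23)*G(-9, -14) + 31 = 23**2*(-3 + (1/6)*(-14)*(-9)) + 31 = 529*(-3 + 21) + 31 = 529*18 + 31 = 9522 + 31 = 9553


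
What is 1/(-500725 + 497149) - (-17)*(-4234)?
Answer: -257393329/3576 ≈ -71978.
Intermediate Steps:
1/(-500725 + 497149) - (-17)*(-4234) = 1/(-3576) - 1*71978 = -1/3576 - 71978 = -257393329/3576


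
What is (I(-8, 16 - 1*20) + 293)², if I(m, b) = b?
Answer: 83521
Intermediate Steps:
(I(-8, 16 - 1*20) + 293)² = ((16 - 1*20) + 293)² = ((16 - 20) + 293)² = (-4 + 293)² = 289² = 83521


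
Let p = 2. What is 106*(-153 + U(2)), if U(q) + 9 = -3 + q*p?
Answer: -17066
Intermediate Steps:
U(q) = -12 + 2*q (U(q) = -9 + (-3 + q*2) = -9 + (-3 + 2*q) = -12 + 2*q)
106*(-153 + U(2)) = 106*(-153 + (-12 + 2*2)) = 106*(-153 + (-12 + 4)) = 106*(-153 - 8) = 106*(-161) = -17066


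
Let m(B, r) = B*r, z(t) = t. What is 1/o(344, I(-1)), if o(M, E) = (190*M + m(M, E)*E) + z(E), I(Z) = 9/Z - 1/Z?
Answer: 1/87368 ≈ 1.1446e-5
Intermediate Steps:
I(Z) = 8/Z
o(M, E) = E + 190*M + M*E² (o(M, E) = (190*M + (M*E)*E) + E = (190*M + (E*M)*E) + E = (190*M + M*E²) + E = E + 190*M + M*E²)
1/o(344, I(-1)) = 1/(8/(-1) + 190*344 + 344*(8/(-1))²) = 1/(8*(-1) + 65360 + 344*(8*(-1))²) = 1/(-8 + 65360 + 344*(-8)²) = 1/(-8 + 65360 + 344*64) = 1/(-8 + 65360 + 22016) = 1/87368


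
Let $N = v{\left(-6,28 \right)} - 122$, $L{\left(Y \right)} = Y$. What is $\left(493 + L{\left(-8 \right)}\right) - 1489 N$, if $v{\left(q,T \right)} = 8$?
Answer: $170231$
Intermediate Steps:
$N = -114$ ($N = 8 - 122 = -114$)
$\left(493 + L{\left(-8 \right)}\right) - 1489 N = \left(493 - 8\right) - -169746 = 485 + 169746 = 170231$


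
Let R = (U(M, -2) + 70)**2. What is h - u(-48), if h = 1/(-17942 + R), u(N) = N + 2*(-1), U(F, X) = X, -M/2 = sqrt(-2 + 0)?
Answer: 665899/13318 ≈ 50.000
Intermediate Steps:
M = -2*I*sqrt(2) (M = -2*sqrt(-2 + 0) = -2*I*sqrt(2) ≈ -2.8284*I)
R = 4624 (R = (-2 + 70)**2 = 68**2 = 4624)
u(N) = -2 + N (u(N) = N - 2 = -2 + N)
h = -1/13318 (h = 1/(-17942 + 4624) = 1/(-13318) = -1/13318 ≈ -7.5086e-5)
h - u(-48) = -1/13318 - (-2 - 48) = -1/13318 - 1*(-50) = -1/13318 + 50 = 665899/13318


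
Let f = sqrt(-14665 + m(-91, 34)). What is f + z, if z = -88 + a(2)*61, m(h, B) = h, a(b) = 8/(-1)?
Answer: -576 + 2*I*sqrt(3689) ≈ -576.0 + 121.47*I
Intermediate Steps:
a(b) = -8 (a(b) = 8*(-1) = -8)
f = 2*I*sqrt(3689) (f = sqrt(-14665 - 91) = sqrt(-14756) = 2*I*sqrt(3689) ≈ 121.47*I)
z = -576 (z = -88 - 8*61 = -88 - 488 = -576)
f + z = 2*I*sqrt(3689) - 576 = -576 + 2*I*sqrt(3689)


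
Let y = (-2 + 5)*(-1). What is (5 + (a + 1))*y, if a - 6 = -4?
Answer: -24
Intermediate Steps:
a = 2 (a = 6 - 4 = 2)
y = -3 (y = 3*(-1) = -3)
(5 + (a + 1))*y = (5 + (2 + 1))*(-3) = (5 + 3)*(-3) = 8*(-3) = -24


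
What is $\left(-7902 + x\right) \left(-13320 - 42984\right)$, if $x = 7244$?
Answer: $37048032$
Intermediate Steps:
$\left(-7902 + x\right) \left(-13320 - 42984\right) = \left(-7902 + 7244\right) \left(-13320 - 42984\right) = \left(-658\right) \left(-56304\right) = 37048032$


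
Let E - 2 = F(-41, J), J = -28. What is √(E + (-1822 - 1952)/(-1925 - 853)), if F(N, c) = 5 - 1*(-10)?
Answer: 10*√39355/463 ≈ 4.2847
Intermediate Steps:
F(N, c) = 15 (F(N, c) = 5 + 10 = 15)
E = 17 (E = 2 + 15 = 17)
√(E + (-1822 - 1952)/(-1925 - 853)) = √(17 + (-1822 - 1952)/(-1925 - 853)) = √(17 - 3774/(-2778)) = √(17 - 3774*(-1/2778)) = √(17 + 629/463) = √(8500/463) = 10*√39355/463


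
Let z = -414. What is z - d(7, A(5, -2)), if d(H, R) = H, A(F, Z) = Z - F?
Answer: -421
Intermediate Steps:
z - d(7, A(5, -2)) = -414 - 1*7 = -414 - 7 = -421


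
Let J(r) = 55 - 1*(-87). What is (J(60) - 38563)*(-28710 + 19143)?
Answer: 367573707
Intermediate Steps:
J(r) = 142 (J(r) = 55 + 87 = 142)
(J(60) - 38563)*(-28710 + 19143) = (142 - 38563)*(-28710 + 19143) = -38421*(-9567) = 367573707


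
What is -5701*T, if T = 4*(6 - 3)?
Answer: -68412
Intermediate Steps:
T = 12 (T = 4*3 = 12)
-5701*T = -5701*12 = -68412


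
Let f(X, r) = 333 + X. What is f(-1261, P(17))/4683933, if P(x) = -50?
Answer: -928/4683933 ≈ -0.00019812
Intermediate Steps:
f(-1261, P(17))/4683933 = (333 - 1261)/4683933 = -928*1/4683933 = -928/4683933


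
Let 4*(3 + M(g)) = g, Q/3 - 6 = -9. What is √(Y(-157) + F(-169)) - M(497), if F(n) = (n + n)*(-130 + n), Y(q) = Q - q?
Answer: -485/4 + √101210 ≈ 196.89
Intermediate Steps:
Q = -9 (Q = 18 + 3*(-9) = 18 - 27 = -9)
M(g) = -3 + g/4
Y(q) = -9 - q
F(n) = 2*n*(-130 + n) (F(n) = (2*n)*(-130 + n) = 2*n*(-130 + n))
√(Y(-157) + F(-169)) - M(497) = √((-9 - 1*(-157)) + 2*(-169)*(-130 - 169)) - (-3 + (¼)*497) = √((-9 + 157) + 2*(-169)*(-299)) - (-3 + 497/4) = √(148 + 101062) - 1*485/4 = √101210 - 485/4 = -485/4 + √101210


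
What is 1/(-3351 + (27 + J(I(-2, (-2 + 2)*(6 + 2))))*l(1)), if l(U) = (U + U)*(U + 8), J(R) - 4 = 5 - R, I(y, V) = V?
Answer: -1/2703 ≈ -0.00036996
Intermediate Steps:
J(R) = 9 - R (J(R) = 4 + (5 - R) = 9 - R)
l(U) = 2*U*(8 + U) (l(U) = (2*U)*(8 + U) = 2*U*(8 + U))
1/(-3351 + (27 + J(I(-2, (-2 + 2)*(6 + 2))))*l(1)) = 1/(-3351 + (27 + (9 - (-2 + 2)*(6 + 2)))*(2*1*(8 + 1))) = 1/(-3351 + (27 + (9 - 0*8))*(2*1*9)) = 1/(-3351 + (27 + (9 - 1*0))*18) = 1/(-3351 + (27 + (9 + 0))*18) = 1/(-3351 + (27 + 9)*18) = 1/(-3351 + 36*18) = 1/(-3351 + 648) = 1/(-2703) = -1/2703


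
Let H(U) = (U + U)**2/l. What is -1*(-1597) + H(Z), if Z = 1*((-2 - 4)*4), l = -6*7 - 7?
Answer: 75949/49 ≈ 1550.0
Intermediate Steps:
l = -49 (l = -42 - 7 = -49)
Z = -24 (Z = 1*(-6*4) = 1*(-24) = -24)
H(U) = -4*U**2/49 (H(U) = (U + U)**2/(-49) = (2*U)**2*(-1/49) = (4*U**2)*(-1/49) = -4*U**2/49)
-1*(-1597) + H(Z) = -1*(-1597) - 4/49*(-24)**2 = 1597 - 4/49*576 = 1597 - 2304/49 = 75949/49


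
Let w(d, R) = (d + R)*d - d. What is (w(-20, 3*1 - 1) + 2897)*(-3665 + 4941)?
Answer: 4181452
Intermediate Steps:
w(d, R) = -d + d*(R + d) (w(d, R) = (R + d)*d - d = d*(R + d) - d = -d + d*(R + d))
(w(-20, 3*1 - 1) + 2897)*(-3665 + 4941) = (-20*(-1 + (3*1 - 1) - 20) + 2897)*(-3665 + 4941) = (-20*(-1 + (3 - 1) - 20) + 2897)*1276 = (-20*(-1 + 2 - 20) + 2897)*1276 = (-20*(-19) + 2897)*1276 = (380 + 2897)*1276 = 3277*1276 = 4181452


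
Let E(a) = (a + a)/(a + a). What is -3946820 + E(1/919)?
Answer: -3946819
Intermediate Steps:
E(a) = 1 (E(a) = (2*a)/((2*a)) = (2*a)*(1/(2*a)) = 1)
-3946820 + E(1/919) = -3946820 + 1 = -3946819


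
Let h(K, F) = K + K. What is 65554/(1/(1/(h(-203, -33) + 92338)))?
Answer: 32777/45966 ≈ 0.71307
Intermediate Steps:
h(K, F) = 2*K
65554/(1/(1/(h(-203, -33) + 92338))) = 65554/(1/(1/(2*(-203) + 92338))) = 65554/(1/(1/(-406 + 92338))) = 65554/(1/(1/91932)) = 65554/91932 = 65554*(1/91932) = 32777/45966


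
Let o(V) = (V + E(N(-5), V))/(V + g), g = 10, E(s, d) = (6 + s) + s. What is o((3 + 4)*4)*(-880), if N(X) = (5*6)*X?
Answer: 6160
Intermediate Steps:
N(X) = 30*X
E(s, d) = 6 + 2*s
o(V) = (-294 + V)/(10 + V) (o(V) = (V + (6 + 2*(30*(-5))))/(V + 10) = (V + (6 + 2*(-150)))/(10 + V) = (V + (6 - 300))/(10 + V) = (V - 294)/(10 + V) = (-294 + V)/(10 + V))
o((3 + 4)*4)*(-880) = ((-294 + (3 + 4)*4)/(10 + (3 + 4)*4))*(-880) = ((-294 + 7*4)/(10 + 7*4))*(-880) = ((-294 + 28)/(10 + 28))*(-880) = (-266/38)*(-880) = ((1/38)*(-266))*(-880) = -7*(-880) = 6160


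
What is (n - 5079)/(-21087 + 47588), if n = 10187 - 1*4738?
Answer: 370/26501 ≈ 0.013962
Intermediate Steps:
n = 5449 (n = 10187 - 4738 = 5449)
(n - 5079)/(-21087 + 47588) = (5449 - 5079)/(-21087 + 47588) = 370/26501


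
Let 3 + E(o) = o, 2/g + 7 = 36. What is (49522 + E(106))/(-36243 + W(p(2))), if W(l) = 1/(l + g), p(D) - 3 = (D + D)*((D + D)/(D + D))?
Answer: -10173125/7429786 ≈ -1.3692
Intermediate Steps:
g = 2/29 (g = 2/(-7 + 36) = 2/29 ≈ 0.068966)
E(o) = -3 + o
p(D) = 3 + 2*D (p(D) = 3 + (D + D)*((D + D)/(D + D)) = 3 + (2*D)*((2*D)/((2*D))) = 3 + (2*D)*((2*D)*(1/(2*D))) = 3 + (2*D)*1 = 3 + 2*D)
W(l) = 1/(2/29 + l) (W(l) = 1/(l + 2/29) = 1/(2/29 + l))
(49522 + E(106))/(-36243 + W(p(2))) = (49522 + (-3 + 106))/(-36243 + 29/(2 + 29*(3 + 2*2))) = (49522 + 103)/(-36243 + 29/(2 + 29*(3 + 4))) = 49625/(-36243 + 29/(2 + 29*7)) = 49625/(-36243 + 29/(2 + 203)) = 49625/(-36243 + 29/205) = 49625/(-7429786/205) = 49625*(-205/7429786) = -10173125/7429786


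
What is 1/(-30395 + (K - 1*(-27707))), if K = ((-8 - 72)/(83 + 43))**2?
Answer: -3969/10667072 ≈ -0.00037208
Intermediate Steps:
K = 1600/3969 (K = (-80/126)**2 = (-80*1/126)**2 = (-40/63)**2 = 1600/3969 ≈ 0.40312)
1/(-30395 + (K - 1*(-27707))) = 1/(-30395 + (1600/3969 - 1*(-27707))) = 1/(-30395 + (1600/3969 + 27707)) = 1/(-30395 + 109970683/3969) = 1/(-10667072/3969) = -3969/10667072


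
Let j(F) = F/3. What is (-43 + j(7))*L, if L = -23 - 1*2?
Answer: 3050/3 ≈ 1016.7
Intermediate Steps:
L = -25 (L = -23 - 2 = -25)
j(F) = F/3 (j(F) = F*(⅓) = F/3)
(-43 + j(7))*L = (-43 + (⅓)*7)*(-25) = (-43 + 7/3)*(-25) = -122/3*(-25) = 3050/3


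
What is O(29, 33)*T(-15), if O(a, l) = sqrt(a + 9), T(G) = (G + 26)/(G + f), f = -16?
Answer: -11*sqrt(38)/31 ≈ -2.1874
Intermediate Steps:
T(G) = (26 + G)/(-16 + G) (T(G) = (G + 26)/(G - 16) = (26 + G)/(-16 + G))
O(a, l) = sqrt(9 + a)
O(29, 33)*T(-15) = sqrt(9 + 29)*((26 - 15)/(-16 - 15)) = sqrt(38)*(11/(-31)) = sqrt(38)*(-1/31*11) = sqrt(38)*(-11/31) = -11*sqrt(38)/31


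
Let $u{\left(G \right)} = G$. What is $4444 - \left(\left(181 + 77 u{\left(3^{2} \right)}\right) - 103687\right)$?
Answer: $107257$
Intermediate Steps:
$4444 - \left(\left(181 + 77 u{\left(3^{2} \right)}\right) - 103687\right) = 4444 - \left(\left(181 + 77 \cdot 3^{2}\right) - 103687\right) = 4444 - \left(\left(181 + 77 \cdot 9\right) - 103687\right) = 4444 - \left(\left(181 + 693\right) - 103687\right) = 4444 - \left(874 - 103687\right) = 4444 - -102813 = 4444 + 102813 = 107257$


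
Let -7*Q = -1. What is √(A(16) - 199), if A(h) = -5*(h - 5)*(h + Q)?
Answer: 2*I*√13314/7 ≈ 32.968*I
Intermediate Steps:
Q = ⅐ (Q = -⅐*(-1) = ⅐ ≈ 0.14286)
A(h) = -5*(-5 + h)*(⅐ + h) (A(h) = -5*(h - 5)*(h + ⅐) = -5*(-5 + h)*(⅐ + h))
√(A(16) - 199) = √((25/7 - 5*16² + (170/7)*16) - 199) = √((25/7 - 5*256 + 2720/7) - 199) = √((25/7 - 1280 + 2720/7) - 199) = √(-6215/7 - 199) = √(-7608/7) = 2*I*√13314/7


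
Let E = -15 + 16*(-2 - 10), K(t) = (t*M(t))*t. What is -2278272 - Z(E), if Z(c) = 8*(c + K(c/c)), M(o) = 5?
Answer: -2276656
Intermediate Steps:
K(t) = 5*t² (K(t) = (t*5)*t = (5*t)*t = 5*t²)
E = -207 (E = -15 + 16*(-12) = -15 - 192 = -207)
Z(c) = 40 + 8*c (Z(c) = 8*(c + 5*(c/c)²) = 8*(c + 5*1²) = 8*(c + 5*1) = 8*(c + 5) = 8*(5 + c) = 40 + 8*c)
-2278272 - Z(E) = -2278272 - (40 + 8*(-207)) = -2278272 - (40 - 1656) = -2278272 - 1*(-1616) = -2278272 + 1616 = -2276656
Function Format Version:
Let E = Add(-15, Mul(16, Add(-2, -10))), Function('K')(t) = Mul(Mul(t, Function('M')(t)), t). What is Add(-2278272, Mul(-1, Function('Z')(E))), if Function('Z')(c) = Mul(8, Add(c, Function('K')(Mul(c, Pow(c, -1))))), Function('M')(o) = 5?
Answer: -2276656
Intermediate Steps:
Function('K')(t) = Mul(5, Pow(t, 2)) (Function('K')(t) = Mul(Mul(t, 5), t) = Mul(Mul(5, t), t) = Mul(5, Pow(t, 2)))
E = -207 (E = Add(-15, Mul(16, -12)) = Add(-15, -192) = -207)
Function('Z')(c) = Add(40, Mul(8, c)) (Function('Z')(c) = Mul(8, Add(c, Mul(5, Pow(Mul(c, Pow(c, -1)), 2)))) = Mul(8, Add(c, Mul(5, Pow(1, 2)))) = Mul(8, Add(c, Mul(5, 1))) = Mul(8, Add(c, 5)) = Mul(8, Add(5, c)) = Add(40, Mul(8, c)))
Add(-2278272, Mul(-1, Function('Z')(E))) = Add(-2278272, Mul(-1, Add(40, Mul(8, -207)))) = Add(-2278272, Mul(-1, Add(40, -1656))) = Add(-2278272, Mul(-1, -1616)) = Add(-2278272, 1616) = -2276656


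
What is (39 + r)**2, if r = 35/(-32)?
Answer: 1471369/1024 ≈ 1436.9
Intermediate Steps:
r = -35/32 (r = 35*(-1/32) = -35/32 ≈ -1.0938)
(39 + r)**2 = (39 - 35/32)**2 = (1213/32)**2 = 1471369/1024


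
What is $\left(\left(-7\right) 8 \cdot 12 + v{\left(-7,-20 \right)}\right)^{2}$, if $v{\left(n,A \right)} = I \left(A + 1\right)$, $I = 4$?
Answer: $559504$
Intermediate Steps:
$v{\left(n,A \right)} = 4 + 4 A$ ($v{\left(n,A \right)} = 4 \left(A + 1\right) = 4 \left(1 + A\right) = 4 + 4 A$)
$\left(\left(-7\right) 8 \cdot 12 + v{\left(-7,-20 \right)}\right)^{2} = \left(\left(-7\right) 8 \cdot 12 + \left(4 + 4 \left(-20\right)\right)\right)^{2} = \left(\left(-56\right) 12 + \left(4 - 80\right)\right)^{2} = \left(-672 - 76\right)^{2} = \left(-748\right)^{2} = 559504$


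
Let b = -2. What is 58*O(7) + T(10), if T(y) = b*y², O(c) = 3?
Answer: -26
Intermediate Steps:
T(y) = -2*y²
58*O(7) + T(10) = 58*3 - 2*10² = 174 - 2*100 = 174 - 200 = -26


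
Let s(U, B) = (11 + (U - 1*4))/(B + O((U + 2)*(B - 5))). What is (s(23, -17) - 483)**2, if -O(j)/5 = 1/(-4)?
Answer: 103693489/441 ≈ 2.3513e+5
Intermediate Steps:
O(j) = 5/4 (O(j) = -5/(-4) = -5*(-1)/4 = -5*(-1/4) = 5/4)
s(U, B) = (7 + U)/(5/4 + B) (s(U, B) = (11 + (U - 1*4))/(B + 5/4) = (11 + (U - 4))/(5/4 + B) = (11 + (-4 + U))/(5/4 + B) = (7 + U)/(5/4 + B))
(s(23, -17) - 483)**2 = (4*(7 + 23)/(5 + 4*(-17)) - 483)**2 = (4*30/(5 - 68) - 483)**2 = (4*30/(-63) - 483)**2 = (4*(-1/63)*30 - 483)**2 = (-40/21 - 483)**2 = (-10183/21)**2 = 103693489/441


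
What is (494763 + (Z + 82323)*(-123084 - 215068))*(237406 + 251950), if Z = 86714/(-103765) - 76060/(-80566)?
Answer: -56940806778970129356819716/4179965495 ≈ -1.3622e+16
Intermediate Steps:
Z = 453082888/4179965495 (Z = 86714*(-1/103765) - 76060*(-1/80566) = -86714/103765 + 38030/40283 = 453082888/4179965495 ≈ 0.10839)
(494763 + (Z + 82323)*(-123084 - 215068))*(237406 + 251950) = (494763 + (453082888/4179965495 + 82323)*(-123084 - 215068))*(237406 + 251950) = (494763 + (344107752527773/4179965495)*(-338152))*489356 = (494763 - 116360724732771495496/4179965495)*489356 = -116358656640503292811/4179965495*489356 = -56940806778970129356819716/4179965495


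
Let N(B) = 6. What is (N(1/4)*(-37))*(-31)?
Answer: 6882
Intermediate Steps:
(N(1/4)*(-37))*(-31) = (6*(-37))*(-31) = -222*(-31) = 6882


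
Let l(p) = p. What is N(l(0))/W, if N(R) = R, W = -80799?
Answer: 0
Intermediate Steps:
N(l(0))/W = 0/(-80799) = 0*(-1/80799) = 0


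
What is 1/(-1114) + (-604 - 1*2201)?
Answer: -3124771/1114 ≈ -2805.0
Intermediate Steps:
1/(-1114) + (-604 - 1*2201) = -1/1114 + (-604 - 2201) = -1/1114 - 2805 = -3124771/1114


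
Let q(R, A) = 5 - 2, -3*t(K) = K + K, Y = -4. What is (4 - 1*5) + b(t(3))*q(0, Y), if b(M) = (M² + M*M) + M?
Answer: 17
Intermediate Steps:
t(K) = -2*K/3 (t(K) = -(K + K)/3 = -2*K/3)
q(R, A) = 3
b(M) = M + 2*M² (b(M) = (M² + M²) + M = 2*M² + M = M + 2*M²)
(4 - 1*5) + b(t(3))*q(0, Y) = (4 - 1*5) + ((-⅔*3)*(1 + 2*(-⅔*3)))*3 = (4 - 5) - 2*(1 + 2*(-2))*3 = -1 - 2*(1 - 4)*3 = -1 - 2*(-3)*3 = -1 + 6*3 = -1 + 18 = 17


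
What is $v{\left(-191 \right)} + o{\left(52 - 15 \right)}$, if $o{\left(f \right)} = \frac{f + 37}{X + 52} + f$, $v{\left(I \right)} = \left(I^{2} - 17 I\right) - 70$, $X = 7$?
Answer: $\frac{2342079}{59} \approx 39696.0$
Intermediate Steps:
$v{\left(I \right)} = -70 + I^{2} - 17 I$
$o{\left(f \right)} = \frac{37}{59} + \frac{60 f}{59}$ ($o{\left(f \right)} = \frac{f + 37}{7 + 52} + f = \frac{37 + f}{59} + f = \left(37 + f\right) \frac{1}{59} + f = \left(\frac{37}{59} + \frac{f}{59}\right) + f = \frac{37}{59} + \frac{60 f}{59}$)
$v{\left(-191 \right)} + o{\left(52 - 15 \right)} = \left(-70 + \left(-191\right)^{2} - -3247\right) + \left(\frac{37}{59} + \frac{60 \left(52 - 15\right)}{59}\right) = \left(-70 + 36481 + 3247\right) + \left(\frac{37}{59} + \frac{60 \left(52 - 15\right)}{59}\right) = 39658 + \left(\frac{37}{59} + \frac{60}{59} \cdot 37\right) = 39658 + \left(\frac{37}{59} + \frac{2220}{59}\right) = 39658 + \frac{2257}{59} = \frac{2342079}{59}$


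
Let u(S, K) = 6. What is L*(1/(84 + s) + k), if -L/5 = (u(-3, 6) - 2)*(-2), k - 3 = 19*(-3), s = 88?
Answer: -92870/43 ≈ -2159.8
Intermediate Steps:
k = -54 (k = 3 + 19*(-3) = 3 - 57 = -54)
L = 40 (L = -5*(6 - 2)*(-2) = -20*(-2) = -5*(-8) = 40)
L*(1/(84 + s) + k) = 40*(1/(84 + 88) - 54) = 40*(1/172 - 54) = 40*(-9287/172) = -92870/43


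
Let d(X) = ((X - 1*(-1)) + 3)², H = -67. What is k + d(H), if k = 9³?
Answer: 4698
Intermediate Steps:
k = 729
d(X) = (4 + X)² (d(X) = ((X + 1) + 3)² = ((1 + X) + 3)² = (4 + X)²)
k + d(H) = 729 + (4 - 67)² = 729 + (-63)² = 729 + 3969 = 4698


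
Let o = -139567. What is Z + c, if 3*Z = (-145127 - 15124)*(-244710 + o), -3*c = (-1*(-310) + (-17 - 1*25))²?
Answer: 61580701703/3 ≈ 2.0527e+10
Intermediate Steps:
c = -71824/3 (c = -(-1*(-310) + (-17 - 1*25))²/3 = -(310 + (-17 - 25))²/3 = -(310 - 42)²/3 = -⅓*268² = -⅓*71824 = -71824/3 ≈ -23941.)
Z = 20526924509 (Z = ((-145127 - 15124)*(-244710 - 139567))/3 = (-160251*(-384277))/3 = (⅓)*61580773527 = 20526924509)
Z + c = 20526924509 - 71824/3 = 61580701703/3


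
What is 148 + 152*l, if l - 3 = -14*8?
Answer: -16420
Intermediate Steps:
l = -109 (l = 3 - 14*8 = 3 - 112 = -109)
148 + 152*l = 148 + 152*(-109) = 148 - 16568 = -16420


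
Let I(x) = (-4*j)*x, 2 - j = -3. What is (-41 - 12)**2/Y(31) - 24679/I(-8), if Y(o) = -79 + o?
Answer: -102127/480 ≈ -212.76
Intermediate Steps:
j = 5 (j = 2 - 1*(-3) = 2 + 3 = 5)
I(x) = -20*x (I(x) = (-4*5)*x = -20*x)
(-41 - 12)**2/Y(31) - 24679/I(-8) = (-41 - 12)**2/(-79 + 31) - 24679/((-20*(-8))) = (-53)**2/(-48) - 24679/160 = 2809*(-1/48) - 24679*1/160 = -2809/48 - 24679/160 = -102127/480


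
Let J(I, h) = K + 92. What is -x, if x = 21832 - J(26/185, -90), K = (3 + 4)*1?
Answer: -21733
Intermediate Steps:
K = 7 (K = 7*1 = 7)
J(I, h) = 99 (J(I, h) = 7 + 92 = 99)
x = 21733 (x = 21832 - 1*99 = 21832 - 99 = 21733)
-x = -1*21733 = -21733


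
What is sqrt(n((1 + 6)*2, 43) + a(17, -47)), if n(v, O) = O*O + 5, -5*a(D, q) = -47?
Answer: 11*sqrt(385)/5 ≈ 43.167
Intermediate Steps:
a(D, q) = 47/5 (a(D, q) = -1/5*(-47) = 47/5)
n(v, O) = 5 + O**2 (n(v, O) = O**2 + 5 = 5 + O**2)
sqrt(n((1 + 6)*2, 43) + a(17, -47)) = sqrt((5 + 43**2) + 47/5) = sqrt((5 + 1849) + 47/5) = sqrt(1854 + 47/5) = sqrt(9317/5) = 11*sqrt(385)/5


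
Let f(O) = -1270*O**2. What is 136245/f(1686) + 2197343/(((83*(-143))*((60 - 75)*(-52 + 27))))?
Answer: -176293946798843/357068669529000 ≈ -0.49373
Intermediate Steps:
136245/f(1686) + 2197343/(((83*(-143))*((60 - 75)*(-52 + 27)))) = 136245/((-1270*1686**2)) + 2197343/(((83*(-143))*((60 - 75)*(-52 + 27)))) = 136245/((-1270*2842596)) + 2197343/((-(-178035)*(-25))) = 136245/(-3610096920) + 2197343/((-11869*375)) = 136245*(-1/3610096920) + 2197343/(-4450875) = -9083/240673128 + 2197343*(-1/4450875) = -9083/240673128 - 2197343/4450875 = -176293946798843/357068669529000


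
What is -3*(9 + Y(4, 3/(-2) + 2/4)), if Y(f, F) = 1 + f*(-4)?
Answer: 18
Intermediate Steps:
Y(f, F) = 1 - 4*f
-3*(9 + Y(4, 3/(-2) + 2/4)) = -3*(9 + (1 - 4*4)) = -3*(9 + (1 - 16)) = -3*(9 - 15) = -3*(-6) = 18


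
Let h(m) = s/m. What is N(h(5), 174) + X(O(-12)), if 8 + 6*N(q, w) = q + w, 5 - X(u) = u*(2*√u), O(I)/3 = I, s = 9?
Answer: 989/30 + 432*I ≈ 32.967 + 432.0*I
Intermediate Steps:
O(I) = 3*I
X(u) = 5 - 2*u^(3/2) (X(u) = 5 - u*2*√u = 5 - 2*u^(3/2))
h(m) = 9/m
N(q, w) = -4/3 + q/6 + w/6 (N(q, w) = -4/3 + (q + w)/6 = -4/3 + (q/6 + w/6) = -4/3 + q/6 + w/6)
N(h(5), 174) + X(O(-12)) = (-4/3 + (9/5)/6 + (⅙)*174) + (5 - 2*(-216*I)) = (-4/3 + (9*(⅕))/6 + 29) + (5 - (-432)*I) = (-4/3 + (⅙)*(9/5) + 29) + (5 - (-432)*I) = (-4/3 + 3/10 + 29) + (5 + 432*I) = 839/30 + (5 + 432*I) = 989/30 + 432*I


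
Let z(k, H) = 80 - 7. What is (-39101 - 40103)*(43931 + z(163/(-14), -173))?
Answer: -3485292816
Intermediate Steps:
z(k, H) = 73
(-39101 - 40103)*(43931 + z(163/(-14), -173)) = (-39101 - 40103)*(43931 + 73) = -79204*44004 = -3485292816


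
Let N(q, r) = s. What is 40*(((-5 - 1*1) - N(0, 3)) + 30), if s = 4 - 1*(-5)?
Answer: 600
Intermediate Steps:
s = 9 (s = 4 + 5 = 9)
N(q, r) = 9
40*(((-5 - 1*1) - N(0, 3)) + 30) = 40*(((-5 - 1*1) - 1*9) + 30) = 40*(((-5 - 1) - 9) + 30) = 40*((-6 - 9) + 30) = 40*(-15 + 30) = 40*15 = 600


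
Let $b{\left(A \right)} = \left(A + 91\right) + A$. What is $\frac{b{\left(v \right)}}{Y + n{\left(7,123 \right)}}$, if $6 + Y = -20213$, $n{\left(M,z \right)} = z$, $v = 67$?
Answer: $- \frac{225}{20096} \approx -0.011196$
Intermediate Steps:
$Y = -20219$ ($Y = -6 - 20213 = -20219$)
$b{\left(A \right)} = 91 + 2 A$ ($b{\left(A \right)} = \left(91 + A\right) + A = 91 + 2 A$)
$\frac{b{\left(v \right)}}{Y + n{\left(7,123 \right)}} = \frac{91 + 2 \cdot 67}{-20219 + 123} = \frac{91 + 134}{-20096} = 225 \left(- \frac{1}{20096}\right) = - \frac{225}{20096}$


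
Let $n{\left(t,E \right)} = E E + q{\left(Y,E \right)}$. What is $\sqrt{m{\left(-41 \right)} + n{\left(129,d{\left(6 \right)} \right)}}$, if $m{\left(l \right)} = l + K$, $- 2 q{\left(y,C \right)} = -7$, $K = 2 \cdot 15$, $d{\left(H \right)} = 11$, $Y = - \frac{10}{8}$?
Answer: $\frac{\sqrt{454}}{2} \approx 10.654$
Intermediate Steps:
$Y = - \frac{5}{4}$ ($Y = \left(-10\right) \frac{1}{8} = - \frac{5}{4} \approx -1.25$)
$K = 30$
$q{\left(y,C \right)} = \frac{7}{2}$ ($q{\left(y,C \right)} = \left(- \frac{1}{2}\right) \left(-7\right) = \frac{7}{2}$)
$n{\left(t,E \right)} = \frac{7}{2} + E^{2}$ ($n{\left(t,E \right)} = E E + \frac{7}{2} = E^{2} + \frac{7}{2} = \frac{7}{2} + E^{2}$)
$m{\left(l \right)} = 30 + l$ ($m{\left(l \right)} = l + 30 = 30 + l$)
$\sqrt{m{\left(-41 \right)} + n{\left(129,d{\left(6 \right)} \right)}} = \sqrt{\left(30 - 41\right) + \left(\frac{7}{2} + 11^{2}\right)} = \sqrt{-11 + \left(\frac{7}{2} + 121\right)} = \sqrt{-11 + \frac{249}{2}} = \sqrt{\frac{227}{2}} = \frac{\sqrt{454}}{2}$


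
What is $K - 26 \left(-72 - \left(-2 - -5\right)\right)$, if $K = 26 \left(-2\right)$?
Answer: $1898$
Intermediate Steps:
$K = -52$
$K - 26 \left(-72 - \left(-2 - -5\right)\right) = -52 - 26 \left(-72 - \left(-2 - -5\right)\right) = -52 - 26 \left(-72 - \left(-2 + 5\right)\right) = -52 - 26 \left(-72 - 3\right) = -52 - -1950 = -52 + 1950 = 1898$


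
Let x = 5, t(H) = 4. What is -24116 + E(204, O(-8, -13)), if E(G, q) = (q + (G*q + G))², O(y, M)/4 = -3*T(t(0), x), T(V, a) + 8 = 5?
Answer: 57492940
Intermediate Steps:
T(V, a) = -3 (T(V, a) = -8 + 5 = -3)
O(y, M) = 36 (O(y, M) = 4*(-3*(-3)) = 4*9 = 36)
E(G, q) = (G + q + G*q)² (E(G, q) = (q + (G + G*q))² = (G + q + G*q)²)
-24116 + E(204, O(-8, -13)) = -24116 + (204 + 36 + 204*36)² = -24116 + (204 + 36 + 7344)² = -24116 + 7584² = -24116 + 57517056 = 57492940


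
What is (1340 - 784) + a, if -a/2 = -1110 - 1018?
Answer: 4812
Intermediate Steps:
a = 4256 (a = -2*(-1110 - 1018) = -2*(-2128) = 4256)
(1340 - 784) + a = (1340 - 784) + 4256 = 556 + 4256 = 4812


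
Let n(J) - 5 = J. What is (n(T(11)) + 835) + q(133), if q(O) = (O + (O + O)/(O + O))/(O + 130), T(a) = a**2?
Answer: 252877/263 ≈ 961.51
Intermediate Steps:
n(J) = 5 + J
q(O) = (1 + O)/(130 + O) (q(O) = (O + (2*O)/((2*O)))/(130 + O) = (O + (2*O)*(1/(2*O)))/(130 + O) = (O + 1)/(130 + O) = (1 + O)/(130 + O))
(n(T(11)) + 835) + q(133) = ((5 + 11**2) + 835) + (1 + 133)/(130 + 133) = ((5 + 121) + 835) + 134/263 = (126 + 835) + (1/263)*134 = 961 + 134/263 = 252877/263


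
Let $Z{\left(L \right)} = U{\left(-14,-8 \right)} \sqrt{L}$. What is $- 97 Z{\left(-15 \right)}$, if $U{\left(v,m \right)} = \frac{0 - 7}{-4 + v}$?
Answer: $- \frac{679 i \sqrt{15}}{18} \approx - 146.1 i$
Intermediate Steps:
$U{\left(v,m \right)} = - \frac{7}{-4 + v}$
$Z{\left(L \right)} = \frac{7 \sqrt{L}}{18}$ ($Z{\left(L \right)} = - \frac{7}{-4 - 14} \sqrt{L} = - \frac{7}{-18} \sqrt{L} = \left(-7\right) \left(- \frac{1}{18}\right) \sqrt{L} = \frac{7 \sqrt{L}}{18}$)
$- 97 Z{\left(-15 \right)} = - 97 \frac{7 \sqrt{-15}}{18} = - 97 \frac{7 i \sqrt{15}}{18} = - \frac{679 i \sqrt{15}}{18}$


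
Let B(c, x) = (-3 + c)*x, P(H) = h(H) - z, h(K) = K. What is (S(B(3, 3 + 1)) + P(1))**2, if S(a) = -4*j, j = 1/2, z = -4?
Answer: 9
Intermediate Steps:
P(H) = 4 + H (P(H) = H - 1*(-4) = H + 4 = 4 + H)
j = 1/2 ≈ 0.50000
B(c, x) = x*(-3 + c)
S(a) = -2 (S(a) = -4*1/2 = -2)
(S(B(3, 3 + 1)) + P(1))**2 = (-2 + (4 + 1))**2 = (-2 + 5)**2 = 3**2 = 9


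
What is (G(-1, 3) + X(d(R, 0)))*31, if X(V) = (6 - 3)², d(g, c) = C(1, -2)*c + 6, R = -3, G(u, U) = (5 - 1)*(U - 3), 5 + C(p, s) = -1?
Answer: 279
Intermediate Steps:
C(p, s) = -6 (C(p, s) = -5 - 1 = -6)
G(u, U) = -12 + 4*U (G(u, U) = 4*(-3 + U) = -12 + 4*U)
d(g, c) = 6 - 6*c (d(g, c) = -6*c + 6 = 6 - 6*c)
X(V) = 9 (X(V) = 3² = 9)
(G(-1, 3) + X(d(R, 0)))*31 = ((-12 + 4*3) + 9)*31 = ((-12 + 12) + 9)*31 = (0 + 9)*31 = 9*31 = 279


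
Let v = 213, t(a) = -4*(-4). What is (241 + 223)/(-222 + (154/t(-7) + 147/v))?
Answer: -263552/120237 ≈ -2.1919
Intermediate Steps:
t(a) = 16
(241 + 223)/(-222 + (154/t(-7) + 147/v)) = (241 + 223)/(-222 + (154/16 + 147/213)) = 464/(-222 + (154*(1/16) + 147*(1/213))) = 464/(-222 + (77/8 + 49/71)) = 464/(-222 + 5859/568) = 464/(-120237/568) = 464*(-568/120237) = -263552/120237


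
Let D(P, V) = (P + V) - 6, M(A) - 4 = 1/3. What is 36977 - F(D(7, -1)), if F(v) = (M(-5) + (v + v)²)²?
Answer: 332624/9 ≈ 36958.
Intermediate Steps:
M(A) = 13/3 (M(A) = 4 + 1/3 = 4 + ⅓ = 13/3)
D(P, V) = -6 + P + V
F(v) = (13/3 + 4*v²)² (F(v) = (13/3 + (v + v)²)² = (13/3 + (2*v)²)² = (13/3 + 4*v²)²)
36977 - F(D(7, -1)) = 36977 - (13 + 12*(-6 + 7 - 1)²)²/9 = 36977 - (13 + 12*0²)²/9 = 36977 - (13 + 12*0)²/9 = 36977 - (13 + 0)²/9 = 36977 - 13²/9 = 36977 - 169/9 = 332624/9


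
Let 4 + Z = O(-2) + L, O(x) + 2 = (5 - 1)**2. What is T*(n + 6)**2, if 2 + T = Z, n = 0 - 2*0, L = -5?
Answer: 108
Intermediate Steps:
O(x) = 14 (O(x) = -2 + (5 - 1)**2 = -2 + 4**2 = -2 + 16 = 14)
Z = 5 (Z = -4 + (14 - 5) = -4 + 9 = 5)
n = 0 (n = 0 + 0 = 0)
T = 3 (T = -2 + 5 = 3)
T*(n + 6)**2 = 3*(0 + 6)**2 = 3*6**2 = 3*36 = 108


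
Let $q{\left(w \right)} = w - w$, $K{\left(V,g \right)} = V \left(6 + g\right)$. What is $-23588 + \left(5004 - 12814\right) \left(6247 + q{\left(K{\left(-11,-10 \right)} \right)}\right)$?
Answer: $-48812658$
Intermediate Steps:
$q{\left(w \right)} = 0$
$-23588 + \left(5004 - 12814\right) \left(6247 + q{\left(K{\left(-11,-10 \right)} \right)}\right) = -23588 + \left(5004 - 12814\right) \left(6247 + 0\right) = -23588 - 48789070 = -48812658$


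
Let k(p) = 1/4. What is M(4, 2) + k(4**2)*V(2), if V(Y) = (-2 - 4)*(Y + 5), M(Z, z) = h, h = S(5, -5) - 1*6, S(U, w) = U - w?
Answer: -13/2 ≈ -6.5000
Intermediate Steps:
h = 4 (h = (5 - 1*(-5)) - 1*6 = (5 + 5) - 6 = 10 - 6 = 4)
M(Z, z) = 4
V(Y) = -30 - 6*Y (V(Y) = -6*(5 + Y) = -30 - 6*Y)
k(p) = 1/4 (k(p) = 1*(1/4) = 1/4)
M(4, 2) + k(4**2)*V(2) = 4 + (-30 - 6*2)/4 = 4 + (-30 - 12)/4 = 4 + (1/4)*(-42) = 4 - 21/2 = -13/2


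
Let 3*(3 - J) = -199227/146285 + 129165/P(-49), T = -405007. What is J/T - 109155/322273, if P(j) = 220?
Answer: -284151240361062213/840115357706487940 ≈ -0.33823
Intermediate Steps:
J = -1237428519/6436540 (J = 3 - (-199227/146285 + 129165/220)/3 = 3 - (-199227*1/146285 + 129165*(1/220))/3 = 3 - (-199227/146285 + 25833/44)/3 = 3 - ⅓*3770214417/6436540 = 3 - 1256738139/6436540 = -1237428519/6436540 ≈ -192.25)
J/T - 109155/322273 = -1237428519/6436540/(-405007) - 109155/322273 = -1237428519/6436540*(-1/405007) - 109155*1/322273 = 1237428519/2606843755780 - 109155/322273 = -284151240361062213/840115357706487940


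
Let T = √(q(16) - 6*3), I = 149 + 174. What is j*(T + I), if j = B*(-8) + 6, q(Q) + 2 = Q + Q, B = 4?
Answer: -8398 - 52*√3 ≈ -8488.1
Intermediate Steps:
q(Q) = -2 + 2*Q (q(Q) = -2 + (Q + Q) = -2 + 2*Q)
I = 323
j = -26 (j = 4*(-8) + 6 = -32 + 6 = -26)
T = 2*√3 (T = √((-2 + 2*16) - 6*3) = √((-2 + 32) - 18) = √(30 - 18) = √12 = 2*√3 ≈ 3.4641)
j*(T + I) = -26*(2*√3 + 323) = -26*(323 + 2*√3) = -8398 - 52*√3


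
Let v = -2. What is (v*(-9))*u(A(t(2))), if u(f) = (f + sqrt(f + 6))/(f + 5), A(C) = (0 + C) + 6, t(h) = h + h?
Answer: 84/5 ≈ 16.800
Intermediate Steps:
t(h) = 2*h
A(C) = 6 + C (A(C) = C + 6 = 6 + C)
u(f) = (f + sqrt(6 + f))/(5 + f)
(v*(-9))*u(A(t(2))) = (-2*(-9))*(((6 + 2*2) + sqrt(6 + (6 + 2*2)))/(5 + (6 + 2*2))) = 18*(((6 + 4) + sqrt(6 + (6 + 4)))/(5 + (6 + 4))) = 18*((10 + sqrt(6 + 10))/(5 + 10)) = 18*((10 + sqrt(16))/15) = 18*((10 + 4)/15) = 18*((1/15)*14) = 18*(14/15) = 84/5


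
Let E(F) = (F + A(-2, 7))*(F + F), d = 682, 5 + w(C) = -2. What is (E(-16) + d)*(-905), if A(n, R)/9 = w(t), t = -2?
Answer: -2905050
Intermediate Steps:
w(C) = -7 (w(C) = -5 - 2 = -7)
A(n, R) = -63 (A(n, R) = 9*(-7) = -63)
E(F) = 2*F*(-63 + F) (E(F) = (F - 63)*(F + F) = (-63 + F)*(2*F) = 2*F*(-63 + F))
(E(-16) + d)*(-905) = (2*(-16)*(-63 - 16) + 682)*(-905) = (2*(-16)*(-79) + 682)*(-905) = (2528 + 682)*(-905) = 3210*(-905) = -2905050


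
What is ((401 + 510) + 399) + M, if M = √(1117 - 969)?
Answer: 1310 + 2*√37 ≈ 1322.2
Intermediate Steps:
M = 2*√37 (M = √148 = 2*√37 ≈ 12.166)
((401 + 510) + 399) + M = ((401 + 510) + 399) + 2*√37 = (911 + 399) + 2*√37 = 1310 + 2*√37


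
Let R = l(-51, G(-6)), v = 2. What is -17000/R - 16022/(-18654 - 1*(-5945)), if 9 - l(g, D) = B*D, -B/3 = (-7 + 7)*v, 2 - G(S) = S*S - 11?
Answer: -215908802/114381 ≈ -1887.6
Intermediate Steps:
G(S) = 13 - S**2 (G(S) = 2 - (S*S - 11) = 2 - (S**2 - 11) = 2 - (-11 + S**2) = 2 + (11 - S**2) = 13 - S**2)
B = 0 (B = -3*(-7 + 7)*2 = -0*2 = -3*0 = 0)
l(g, D) = 9 (l(g, D) = 9 - 0*D = 9 - 1*0 = 9 + 0 = 9)
R = 9
-17000/R - 16022/(-18654 - 1*(-5945)) = -17000/9 - 16022/(-18654 - 1*(-5945)) = -17000*1/9 - 16022/(-18654 + 5945) = -17000/9 - 16022/(-12709) = -17000/9 - 16022*(-1/12709) = -17000/9 + 16022/12709 = -215908802/114381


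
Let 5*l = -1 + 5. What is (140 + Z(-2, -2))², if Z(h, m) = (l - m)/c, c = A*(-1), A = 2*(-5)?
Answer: 12299049/625 ≈ 19678.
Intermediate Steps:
A = -10
l = ⅘ (l = (-1 + 5)/5 = (⅕)*4 = ⅘ ≈ 0.80000)
c = 10 (c = -10*(-1) = 10)
Z(h, m) = 2/25 - m/10 (Z(h, m) = (⅘ - m)/10 = (⅘ - m)*(⅒) = 2/25 - m/10)
(140 + Z(-2, -2))² = (140 + (2/25 - ⅒*(-2)))² = (140 + (2/25 + ⅕))² = (140 + 7/25)² = (3507/25)² = 12299049/625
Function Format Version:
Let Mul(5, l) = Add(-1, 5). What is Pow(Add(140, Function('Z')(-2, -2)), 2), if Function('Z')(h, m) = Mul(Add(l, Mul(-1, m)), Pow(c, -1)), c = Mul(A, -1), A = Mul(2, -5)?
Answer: Rational(12299049, 625) ≈ 19678.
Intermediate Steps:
A = -10
l = Rational(4, 5) (l = Mul(Rational(1, 5), Add(-1, 5)) = Mul(Rational(1, 5), 4) = Rational(4, 5) ≈ 0.80000)
c = 10 (c = Mul(-10, -1) = 10)
Function('Z')(h, m) = Add(Rational(2, 25), Mul(Rational(-1, 10), m)) (Function('Z')(h, m) = Mul(Add(Rational(4, 5), Mul(-1, m)), Pow(10, -1)) = Mul(Add(Rational(4, 5), Mul(-1, m)), Rational(1, 10)) = Add(Rational(2, 25), Mul(Rational(-1, 10), m)))
Pow(Add(140, Function('Z')(-2, -2)), 2) = Pow(Add(140, Add(Rational(2, 25), Mul(Rational(-1, 10), -2))), 2) = Pow(Add(140, Add(Rational(2, 25), Rational(1, 5))), 2) = Pow(Add(140, Rational(7, 25)), 2) = Pow(Rational(3507, 25), 2) = Rational(12299049, 625)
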